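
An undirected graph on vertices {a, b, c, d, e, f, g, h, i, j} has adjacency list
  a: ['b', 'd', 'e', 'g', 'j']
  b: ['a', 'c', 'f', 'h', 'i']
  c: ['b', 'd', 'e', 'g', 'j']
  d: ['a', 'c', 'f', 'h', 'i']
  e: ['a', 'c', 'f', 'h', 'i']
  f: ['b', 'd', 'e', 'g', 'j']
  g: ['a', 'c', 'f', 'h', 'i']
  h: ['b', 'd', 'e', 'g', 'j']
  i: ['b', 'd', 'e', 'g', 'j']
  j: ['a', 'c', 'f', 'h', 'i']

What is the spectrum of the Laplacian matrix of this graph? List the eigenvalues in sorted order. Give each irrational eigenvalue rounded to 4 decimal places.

[0, 5, 5, 5, 5, 5, 5, 5, 5, 10]

Each diagonal entry of L is the vertex degree and each off-diagonal entry is -1 where an edge is present, 0 otherwise; in the order [a, b, c, d, e, f, g, h, i, j] the diagonal is [5, 5, 5, 5, 5, 5, 5, 5, 5, 5]. The multiplicity of 0 as a Laplacian eigenvalue equals the number of connected components. The single zero eigenvalue shows the graph is connected. The eigenvalues sum to 50, which equals trace(L) = 2|E|. There is one zero in the spectrum, matching the 1 component.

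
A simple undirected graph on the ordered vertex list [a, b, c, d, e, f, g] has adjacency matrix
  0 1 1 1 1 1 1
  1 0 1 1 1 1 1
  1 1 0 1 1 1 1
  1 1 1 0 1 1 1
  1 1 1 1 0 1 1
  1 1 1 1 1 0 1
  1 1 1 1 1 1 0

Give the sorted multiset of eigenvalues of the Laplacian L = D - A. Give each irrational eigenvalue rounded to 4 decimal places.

[0, 7, 7, 7, 7, 7, 7]

Reading degrees in the order [a, b, c, d, e, f, g] gives [6, 6, 6, 6, 6, 6, 6]; set D = diag(6, 6, 6, 6, 6, 6, 6) and form L = D - A. Diagonalising L (or applying a numerical eigensolver to the 7x7 matrix) gives the spectrum above. The single zero eigenvalue shows the graph is connected. By the matrix-tree theorem the graph has (1/7) * product of the nonzero eigenvalues = 16807 spanning trees.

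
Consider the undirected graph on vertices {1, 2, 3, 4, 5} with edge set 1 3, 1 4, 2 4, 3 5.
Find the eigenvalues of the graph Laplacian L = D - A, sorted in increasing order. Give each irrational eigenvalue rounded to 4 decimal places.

Each diagonal entry of L is the vertex degree and each off-diagonal entry is -1 where an edge is present, 0 otherwise; in the order [1, 2, 3, 4, 5] the diagonal is [2, 1, 2, 2, 1]. Since every row of L sums to 0, the all-ones vector is in the kernel and 0 is an eigenvalue. By the matrix-tree theorem the graph has (1/5) * product of the nonzero eigenvalues = 1 spanning tree.

[0, 0.3820, 1.3820, 2.6180, 3.6180]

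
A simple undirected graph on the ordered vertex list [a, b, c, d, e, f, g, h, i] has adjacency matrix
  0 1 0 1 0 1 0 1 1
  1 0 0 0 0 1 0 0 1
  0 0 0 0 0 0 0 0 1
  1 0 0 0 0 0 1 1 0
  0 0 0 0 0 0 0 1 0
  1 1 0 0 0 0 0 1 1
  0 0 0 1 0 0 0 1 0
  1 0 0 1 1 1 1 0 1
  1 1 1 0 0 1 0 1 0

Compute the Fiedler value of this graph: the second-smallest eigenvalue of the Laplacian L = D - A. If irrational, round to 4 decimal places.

0.7541

Each diagonal entry of L is the vertex degree and each off-diagonal entry is -1 where an edge is present, 0 otherwise; in the order [a, b, c, d, e, f, g, h, i] the diagonal is [5, 3, 1, 3, 1, 4, 2, 6, 5]. The smallest Laplacian eigenvalue is always 0. The next one, lambda_2 = 0.7541, measures how hard the graph is to disconnect: larger values mean better connectivity. The largest eigenvalue, 7.2427, is at most the vertex count 9. By the matrix-tree theorem the graph has (1/9) * product of the nonzero eigenvalues = 480 spanning trees.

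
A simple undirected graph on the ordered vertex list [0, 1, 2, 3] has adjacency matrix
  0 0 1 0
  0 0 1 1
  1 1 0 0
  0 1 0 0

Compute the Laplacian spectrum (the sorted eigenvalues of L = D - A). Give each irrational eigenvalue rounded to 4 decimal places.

Reading degrees in the order [0, 1, 2, 3] gives [1, 2, 2, 1]; set D = diag(1, 2, 2, 1) and form L = D - A. Diagonalising L (or applying a numerical eigensolver to the 4x4 matrix) gives the spectrum above.

[0, 0.5858, 2, 3.4142]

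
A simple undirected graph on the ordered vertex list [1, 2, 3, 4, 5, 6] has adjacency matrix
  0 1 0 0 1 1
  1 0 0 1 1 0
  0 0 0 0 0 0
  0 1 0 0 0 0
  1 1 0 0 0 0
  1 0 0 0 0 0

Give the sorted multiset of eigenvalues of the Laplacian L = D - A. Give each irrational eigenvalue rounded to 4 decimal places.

[0, 0, 0.6972, 1.3820, 3.6180, 4.3028]

Reading degrees in the order [1, 2, 3, 4, 5, 6] gives [3, 3, 0, 1, 2, 1]; set D = diag(3, 3, 0, 1, 2, 1) and form L = D - A. Since every row of L sums to 0, the all-ones vector is in the kernel and 0 is an eigenvalue. The 2 zero eigenvalues correspond to the 2 connected components. The eigenvalues sum to 10, which equals trace(L) = 2|E|. The largest eigenvalue, 4.3028, is at most the vertex count 6.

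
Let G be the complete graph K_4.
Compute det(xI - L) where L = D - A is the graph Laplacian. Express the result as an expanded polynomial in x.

The graph has 4 vertices and degree multiset [3, 3, 3, 3]; D is the diagonal matrix of degrees and L = D - A. Computing det(xI - L) by cofactor expansion (or equivalently via sum-over-permutations) gives x^4 - 12x^3 + 48x^2 - 64x. The constant term is 0 because L is singular (the all-ones vector lies in its kernel). By the matrix-tree theorem the graph has (1/4) * product of the nonzero eigenvalues = 16 spanning trees.

x^4 - 12x^3 + 48x^2 - 64x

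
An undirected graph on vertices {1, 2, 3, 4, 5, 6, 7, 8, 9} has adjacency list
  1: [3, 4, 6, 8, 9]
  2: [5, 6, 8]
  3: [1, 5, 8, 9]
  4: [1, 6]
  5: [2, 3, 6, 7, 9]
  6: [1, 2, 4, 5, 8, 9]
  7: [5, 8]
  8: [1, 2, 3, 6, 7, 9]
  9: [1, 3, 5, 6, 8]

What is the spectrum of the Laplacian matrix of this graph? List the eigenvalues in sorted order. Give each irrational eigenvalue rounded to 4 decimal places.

With the vertex order [1, 2, 3, 4, 5, 6, 7, 8, 9], the degrees are [5, 3, 4, 2, 5, 6, 2, 6, 5], giving D = diag(5, 3, 4, 2, 5, 6, 2, 6, 5) and L = D - A. Since every row of L sums to 0, the all-ones vector is in the kernel and 0 is an eigenvalue. The single zero eigenvalue shows the graph is connected. The eigenvalues sum to 38, which equals trace(L) = 2|E|.

[0, 1.5453, 2.2755, 2.8542, 4.9178, 5.1482, 6.4504, 6.9892, 7.8193]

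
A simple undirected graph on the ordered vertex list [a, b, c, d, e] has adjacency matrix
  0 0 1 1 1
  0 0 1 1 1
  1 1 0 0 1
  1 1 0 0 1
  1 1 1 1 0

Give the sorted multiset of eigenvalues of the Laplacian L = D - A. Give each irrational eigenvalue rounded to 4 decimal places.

With the vertex order [a, b, c, d, e], the degrees are [3, 3, 3, 3, 4], giving D = diag(3, 3, 3, 3, 4) and L = D - A. Since every row of L sums to 0, the all-ones vector is in the kernel and 0 is an eigenvalue. The single zero eigenvalue shows the graph is connected. The largest eigenvalue, 5, is at most the vertex count 5. By the matrix-tree theorem the graph has (1/5) * product of the nonzero eigenvalues = 45 spanning trees.

[0, 3, 3, 5, 5]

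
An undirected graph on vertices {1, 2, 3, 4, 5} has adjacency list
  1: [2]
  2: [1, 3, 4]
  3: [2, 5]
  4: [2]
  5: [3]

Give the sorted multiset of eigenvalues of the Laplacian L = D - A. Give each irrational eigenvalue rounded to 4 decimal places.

With the vertex order [1, 2, 3, 4, 5], the degrees are [1, 3, 2, 1, 1], giving D = diag(1, 3, 2, 1, 1) and L = D - A. Diagonalising L (or applying a numerical eigensolver to the 5x5 matrix) gives the spectrum above. The single zero eigenvalue shows the graph is connected. There is one zero in the spectrum, matching the 1 component. By the matrix-tree theorem the graph has (1/5) * product of the nonzero eigenvalues = 1 spanning tree.

[0, 0.5188, 1, 2.3111, 4.1701]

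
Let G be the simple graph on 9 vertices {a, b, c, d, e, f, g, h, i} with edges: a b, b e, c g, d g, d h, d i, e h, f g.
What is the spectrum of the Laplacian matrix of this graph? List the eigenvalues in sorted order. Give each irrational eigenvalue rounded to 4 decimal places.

[0, 0.1627, 0.5321, 1, 1, 2.0892, 3, 3.5723, 4.6437]

Each diagonal entry of L is the vertex degree and each off-diagonal entry is -1 where an edge is present, 0 otherwise; in the order [a, b, c, d, e, f, g, h, i] the diagonal is [1, 2, 1, 3, 2, 1, 3, 2, 1]. Since every row of L sums to 0, the all-ones vector is in the kernel and 0 is an eigenvalue. The eigenvalues sum to 16, which equals trace(L) = 2|E|.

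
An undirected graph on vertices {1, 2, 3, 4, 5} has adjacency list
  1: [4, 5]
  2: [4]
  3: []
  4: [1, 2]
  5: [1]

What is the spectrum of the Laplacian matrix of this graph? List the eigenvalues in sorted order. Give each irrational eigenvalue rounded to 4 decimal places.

[0, 0, 0.5858, 2, 3.4142]

With the vertex order [1, 2, 3, 4, 5], the degrees are [2, 1, 0, 2, 1], giving D = diag(2, 1, 0, 2, 1) and L = D - A. L is symmetric positive semidefinite, so every eigenvalue is real and nonnegative. The 2 zero eigenvalues correspond to the 2 connected components. The eigenvalues sum to 6, which equals trace(L) = 2|E|. There are 2 zeros in the spectrum, matching the 2 components.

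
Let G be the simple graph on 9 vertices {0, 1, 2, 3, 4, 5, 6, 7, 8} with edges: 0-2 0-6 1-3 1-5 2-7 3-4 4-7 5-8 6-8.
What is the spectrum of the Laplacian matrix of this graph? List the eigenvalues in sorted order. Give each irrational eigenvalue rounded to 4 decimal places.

[0, 0.4679, 0.4679, 1.6527, 1.6527, 3, 3, 3.8794, 3.8794]

Each diagonal entry of L is the vertex degree and each off-diagonal entry is -1 where an edge is present, 0 otherwise; in the order [0, 1, 2, 3, 4, 5, 6, 7, 8] the diagonal is [2, 2, 2, 2, 2, 2, 2, 2, 2]. The multiplicity of 0 as a Laplacian eigenvalue equals the number of connected components. By the matrix-tree theorem the graph has (1/9) * product of the nonzero eigenvalues = 9 spanning trees.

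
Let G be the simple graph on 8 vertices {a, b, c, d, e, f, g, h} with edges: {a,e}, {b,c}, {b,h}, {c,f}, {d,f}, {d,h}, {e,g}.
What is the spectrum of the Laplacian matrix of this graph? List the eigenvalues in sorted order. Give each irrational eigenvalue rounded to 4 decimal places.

[0, 0, 1, 1.3820, 1.3820, 3, 3.6180, 3.6180]

With the vertex order [a, b, c, d, e, f, g, h], the degrees are [1, 2, 2, 2, 2, 2, 1, 2], giving D = diag(1, 2, 2, 2, 2, 2, 1, 2) and L = D - A. The multiplicity of 0 as a Laplacian eigenvalue equals the number of connected components. The 2 zero eigenvalues correspond to the 2 connected components. The largest eigenvalue, 3.6180, is at most the vertex count 8.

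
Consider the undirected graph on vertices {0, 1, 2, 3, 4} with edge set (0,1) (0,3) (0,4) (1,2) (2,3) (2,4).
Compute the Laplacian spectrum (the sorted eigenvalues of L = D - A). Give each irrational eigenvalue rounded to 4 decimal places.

With the vertex order [0, 1, 2, 3, 4], the degrees are [3, 2, 3, 2, 2], giving D = diag(3, 2, 3, 2, 2) and L = D - A. Since every row of L sums to 0, the all-ones vector is in the kernel and 0 is an eigenvalue. The single zero eigenvalue shows the graph is connected. The largest eigenvalue, 5, is at most the vertex count 5.

[0, 2, 2, 3, 5]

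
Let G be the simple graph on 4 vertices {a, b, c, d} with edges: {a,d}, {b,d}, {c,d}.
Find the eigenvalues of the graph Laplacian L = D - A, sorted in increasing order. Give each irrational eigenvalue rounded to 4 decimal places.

With the vertex order [a, b, c, d], the degrees are [1, 1, 1, 3], giving D = diag(1, 1, 1, 3) and L = D - A. L is symmetric positive semidefinite, so every eigenvalue is real and nonnegative. The single zero eigenvalue shows the graph is connected. By the matrix-tree theorem the graph has (1/4) * product of the nonzero eigenvalues = 1 spanning tree. There is one zero in the spectrum, matching the 1 component.

[0, 1, 1, 4]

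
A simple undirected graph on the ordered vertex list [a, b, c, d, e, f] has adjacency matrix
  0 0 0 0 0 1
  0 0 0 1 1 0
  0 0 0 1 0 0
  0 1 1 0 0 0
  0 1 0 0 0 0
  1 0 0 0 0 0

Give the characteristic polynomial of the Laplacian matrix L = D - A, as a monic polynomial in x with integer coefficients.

x^6 - 8x^5 + 22x^4 - 24x^3 + 8x^2

With the vertex order [a, b, c, d, e, f], the degrees are [1, 2, 1, 2, 1, 1], giving D = diag(1, 2, 1, 2, 1, 1) and L = D - A. Computing det(xI - L) by cofactor expansion (or equivalently via sum-over-permutations) gives x^6 - 8x^5 + 22x^4 - 24x^3 + 8x^2. The constant term is 0 because L is singular (the all-ones vector lies in its kernel).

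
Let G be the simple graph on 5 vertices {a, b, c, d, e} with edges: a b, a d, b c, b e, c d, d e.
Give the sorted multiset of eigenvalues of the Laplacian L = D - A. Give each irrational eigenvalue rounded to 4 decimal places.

[0, 2, 2, 3, 5]

Each diagonal entry of L is the vertex degree and each off-diagonal entry is -1 where an edge is present, 0 otherwise; in the order [a, b, c, d, e] the diagonal is [2, 3, 2, 3, 2]. The multiplicity of 0 as a Laplacian eigenvalue equals the number of connected components. The eigenvalues sum to 12, which equals trace(L) = 2|E|.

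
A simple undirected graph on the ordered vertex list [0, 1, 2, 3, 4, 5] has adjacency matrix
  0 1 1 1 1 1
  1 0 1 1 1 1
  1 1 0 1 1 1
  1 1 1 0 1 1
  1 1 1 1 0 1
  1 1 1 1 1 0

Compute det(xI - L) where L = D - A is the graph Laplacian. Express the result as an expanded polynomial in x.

x^6 - 30x^5 + 360x^4 - 2160x^3 + 6480x^2 - 7776x

With the vertex order [0, 1, 2, 3, 4, 5], the degrees are [5, 5, 5, 5, 5, 5], giving D = diag(5, 5, 5, 5, 5, 5) and L = D - A. L has integer entries, so p(x) = det(xI - L) has integer coefficients. Expanding the determinant yields x^6 - 30x^5 + 360x^4 - 2160x^3 + 6480x^2 - 7776x. Since p(0) = det(-L) = 0, x divides p(x). There is one zero in the spectrum, matching the 1 component.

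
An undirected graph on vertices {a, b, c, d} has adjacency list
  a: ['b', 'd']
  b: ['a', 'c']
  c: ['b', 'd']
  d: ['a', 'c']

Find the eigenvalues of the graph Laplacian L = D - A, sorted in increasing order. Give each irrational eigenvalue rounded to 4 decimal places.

Each diagonal entry of L is the vertex degree and each off-diagonal entry is -1 where an edge is present, 0 otherwise; in the order [a, b, c, d] the diagonal is [2, 2, 2, 2]. L is symmetric positive semidefinite, so every eigenvalue is real and nonnegative. The single zero eigenvalue shows the graph is connected. The largest eigenvalue, 4, is at most the vertex count 4.

[0, 2, 2, 4]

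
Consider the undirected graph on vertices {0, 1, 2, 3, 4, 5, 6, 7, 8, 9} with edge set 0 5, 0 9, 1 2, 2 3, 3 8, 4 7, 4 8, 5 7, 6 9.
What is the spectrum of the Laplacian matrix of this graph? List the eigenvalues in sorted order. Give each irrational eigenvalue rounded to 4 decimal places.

With the vertex order [0, 1, 2, 3, 4, 5, 6, 7, 8, 9], the degrees are [2, 1, 2, 2, 2, 2, 1, 2, 2, 2], giving D = diag(2, 1, 2, 2, 2, 2, 1, 2, 2, 2) and L = D - A. L is symmetric positive semidefinite, so every eigenvalue is real and nonnegative. The single zero eigenvalue shows the graph is connected.

[0, 0.0979, 0.3820, 0.8244, 1.3820, 2, 2.6180, 3.1756, 3.6180, 3.9021]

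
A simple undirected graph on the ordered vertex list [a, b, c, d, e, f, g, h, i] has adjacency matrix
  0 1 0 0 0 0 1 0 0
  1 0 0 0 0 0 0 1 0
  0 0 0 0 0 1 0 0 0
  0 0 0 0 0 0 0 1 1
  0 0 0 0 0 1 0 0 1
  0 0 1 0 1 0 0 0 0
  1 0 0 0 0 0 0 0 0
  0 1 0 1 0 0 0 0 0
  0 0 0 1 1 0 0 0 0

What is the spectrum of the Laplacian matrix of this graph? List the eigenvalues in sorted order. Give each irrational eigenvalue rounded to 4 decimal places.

[0, 0.1206, 0.4679, 1, 1.6527, 2.3473, 3, 3.5321, 3.8794]

Each diagonal entry of L is the vertex degree and each off-diagonal entry is -1 where an edge is present, 0 otherwise; in the order [a, b, c, d, e, f, g, h, i] the diagonal is [2, 2, 1, 2, 2, 2, 1, 2, 2]. Diagonalising L (or applying a numerical eigensolver to the 9x9 matrix) gives the spectrum above.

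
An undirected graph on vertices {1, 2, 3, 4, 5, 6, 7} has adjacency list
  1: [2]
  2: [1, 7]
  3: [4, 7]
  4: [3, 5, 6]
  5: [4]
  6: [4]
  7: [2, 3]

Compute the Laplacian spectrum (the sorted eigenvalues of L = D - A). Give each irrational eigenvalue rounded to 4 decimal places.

[0, 0.2254, 1, 1, 2.1859, 3.3604, 4.2283]

Each diagonal entry of L is the vertex degree and each off-diagonal entry is -1 where an edge is present, 0 otherwise; in the order [1, 2, 3, 4, 5, 6, 7] the diagonal is [1, 2, 2, 3, 1, 1, 2]. Diagonalising L (or applying a numerical eigensolver to the 7x7 matrix) gives the spectrum above. The single zero eigenvalue shows the graph is connected.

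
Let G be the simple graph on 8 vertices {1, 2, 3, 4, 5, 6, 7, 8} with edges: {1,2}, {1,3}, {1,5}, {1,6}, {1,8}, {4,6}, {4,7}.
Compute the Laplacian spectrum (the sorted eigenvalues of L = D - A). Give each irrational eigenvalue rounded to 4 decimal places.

[0, 0.2774, 1, 1, 1, 1.5068, 3.1610, 6.0548]

Each diagonal entry of L is the vertex degree and each off-diagonal entry is -1 where an edge is present, 0 otherwise; in the order [1, 2, 3, 4, 5, 6, 7, 8] the diagonal is [5, 1, 1, 2, 1, 2, 1, 1]. L is symmetric positive semidefinite, so every eigenvalue is real and nonnegative. The largest eigenvalue, 6.0548, is at most the vertex count 8.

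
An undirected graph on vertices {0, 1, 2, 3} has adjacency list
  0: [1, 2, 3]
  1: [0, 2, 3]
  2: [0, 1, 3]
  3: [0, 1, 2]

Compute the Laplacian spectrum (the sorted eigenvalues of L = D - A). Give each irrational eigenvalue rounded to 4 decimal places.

[0, 4, 4, 4]

Each diagonal entry of L is the vertex degree and each off-diagonal entry is -1 where an edge is present, 0 otherwise; in the order [0, 1, 2, 3] the diagonal is [3, 3, 3, 3]. The multiplicity of 0 as a Laplacian eigenvalue equals the number of connected components. The single zero eigenvalue shows the graph is connected. The largest eigenvalue, 4, is at most the vertex count 4.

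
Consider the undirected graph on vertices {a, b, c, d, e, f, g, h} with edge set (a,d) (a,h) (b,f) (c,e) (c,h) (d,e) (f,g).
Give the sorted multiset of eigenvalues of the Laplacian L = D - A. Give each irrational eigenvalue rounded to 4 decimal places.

[0, 0, 1, 1.3820, 1.3820, 3, 3.6180, 3.6180]

Reading degrees in the order [a, b, c, d, e, f, g, h] gives [2, 1, 2, 2, 2, 2, 1, 2]; set D = diag(2, 1, 2, 2, 2, 2, 1, 2) and form L = D - A. Since every row of L sums to 0, the all-ones vector is in the kernel and 0 is an eigenvalue. The 2 zero eigenvalues correspond to the 2 connected components. The largest eigenvalue, 3.6180, is at most the vertex count 8. There are 2 zeros in the spectrum, matching the 2 components.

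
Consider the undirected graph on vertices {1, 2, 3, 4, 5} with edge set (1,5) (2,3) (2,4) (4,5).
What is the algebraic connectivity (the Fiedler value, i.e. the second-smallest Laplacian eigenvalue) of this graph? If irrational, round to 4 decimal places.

0.3820

With the vertex order [1, 2, 3, 4, 5], the degrees are [1, 2, 1, 2, 2], giving D = diag(1, 2, 1, 2, 2) and L = D - A. Computing the eigenvalues of L and sorting gives [0, 0.3820, 1.3820, 2.6180, 3.6180]. The Fiedler value lambda_2 = 0.3820 is strictly positive, so the graph is connected. By the matrix-tree theorem the graph has (1/5) * product of the nonzero eigenvalues = 1 spanning tree. The eigenvalues sum to 8, which equals trace(L) = 2|E|.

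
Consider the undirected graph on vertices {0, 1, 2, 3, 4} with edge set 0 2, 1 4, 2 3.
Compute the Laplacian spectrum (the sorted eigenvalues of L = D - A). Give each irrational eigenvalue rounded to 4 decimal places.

[0, 0, 1, 2, 3]

Each diagonal entry of L is the vertex degree and each off-diagonal entry is -1 where an edge is present, 0 otherwise; in the order [0, 1, 2, 3, 4] the diagonal is [1, 1, 2, 1, 1]. The multiplicity of 0 as a Laplacian eigenvalue equals the number of connected components. The 2 zero eigenvalues correspond to the 2 connected components. The eigenvalues sum to 6, which equals trace(L) = 2|E|.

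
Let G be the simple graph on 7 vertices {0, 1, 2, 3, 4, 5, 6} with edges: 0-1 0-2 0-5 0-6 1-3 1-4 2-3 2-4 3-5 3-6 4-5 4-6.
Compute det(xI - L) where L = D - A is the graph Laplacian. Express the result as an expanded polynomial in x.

Each diagonal entry of L is the vertex degree and each off-diagonal entry is -1 where an edge is present, 0 otherwise; in the order [0, 1, 2, 3, 4, 5, 6] the diagonal is [4, 3, 3, 4, 4, 3, 3]. Computing det(xI - L) by cofactor expansion (or equivalently via sum-over-permutations) gives x^7 - 24x^6 + 234x^5 - 1192x^4 + 3357x^3 - 4968x^2 + 3024x. The constant term is 0 because L is singular (the all-ones vector lies in its kernel). By the matrix-tree theorem the graph has (1/7) * product of the nonzero eigenvalues = 432 spanning trees.

x^7 - 24x^6 + 234x^5 - 1192x^4 + 3357x^3 - 4968x^2 + 3024x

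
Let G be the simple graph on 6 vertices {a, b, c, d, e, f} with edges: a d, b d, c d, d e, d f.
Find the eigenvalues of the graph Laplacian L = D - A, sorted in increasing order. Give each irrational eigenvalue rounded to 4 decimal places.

[0, 1, 1, 1, 1, 6]

Each diagonal entry of L is the vertex degree and each off-diagonal entry is -1 where an edge is present, 0 otherwise; in the order [a, b, c, d, e, f] the diagonal is [1, 1, 1, 5, 1, 1]. Diagonalising L (or applying a numerical eigensolver to the 6x6 matrix) gives the spectrum above. The single zero eigenvalue shows the graph is connected. The largest eigenvalue, 6, is at most the vertex count 6.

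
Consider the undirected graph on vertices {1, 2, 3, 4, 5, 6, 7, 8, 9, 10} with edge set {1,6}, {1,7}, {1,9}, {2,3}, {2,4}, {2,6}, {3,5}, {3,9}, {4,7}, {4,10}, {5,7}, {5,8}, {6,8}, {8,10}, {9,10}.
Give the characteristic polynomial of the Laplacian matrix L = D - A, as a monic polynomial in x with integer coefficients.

x^10 - 30x^9 + 390x^8 - 2880x^7 + 13305x^6 - 39882x^5 + 77640x^4 - 94800x^3 + 66000x^2 - 20000x

Each diagonal entry of L is the vertex degree and each off-diagonal entry is -1 where an edge is present, 0 otherwise; in the order [1, 2, 3, 4, 5, 6, 7, 8, 9, 10] the diagonal is [3, 3, 3, 3, 3, 3, 3, 3, 3, 3]. Computing det(xI - L) by cofactor expansion (or equivalently via sum-over-permutations) gives x^10 - 30x^9 + 390x^8 - 2880x^7 + 13305x^6 - 39882x^5 + 77640x^4 - 94800x^3 + 66000x^2 - 20000x. The constant term is 0 because L is singular (the all-ones vector lies in its kernel). The eigenvalues sum to 30, which equals trace(L) = 2|E|. The largest eigenvalue, 5, is at most the vertex count 10.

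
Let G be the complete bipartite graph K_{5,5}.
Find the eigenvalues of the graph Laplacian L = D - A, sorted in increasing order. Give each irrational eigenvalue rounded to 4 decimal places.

[0, 5, 5, 5, 5, 5, 5, 5, 5, 10]

The graph has 10 vertices and degree multiset [5, 5, 5, 5, 5, 5, 5, 5, 5, 5]; D is the diagonal matrix of degrees and L = D - A. Diagonalising L (or applying a numerical eigensolver to the 10x10 matrix) gives the spectrum above. The single zero eigenvalue shows the graph is connected.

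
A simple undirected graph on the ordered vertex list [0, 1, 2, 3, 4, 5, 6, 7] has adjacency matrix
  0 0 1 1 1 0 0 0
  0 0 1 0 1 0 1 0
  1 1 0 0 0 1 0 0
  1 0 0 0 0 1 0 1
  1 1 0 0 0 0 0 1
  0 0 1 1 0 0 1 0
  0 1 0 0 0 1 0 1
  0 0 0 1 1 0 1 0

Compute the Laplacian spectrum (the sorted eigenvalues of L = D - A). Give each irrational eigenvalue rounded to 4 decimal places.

With the vertex order [0, 1, 2, 3, 4, 5, 6, 7], the degrees are [3, 3, 3, 3, 3, 3, 3, 3], giving D = diag(3, 3, 3, 3, 3, 3, 3, 3) and L = D - A. Diagonalising L (or applying a numerical eigensolver to the 8x8 matrix) gives the spectrum above. The single zero eigenvalue shows the graph is connected. By the matrix-tree theorem the graph has (1/8) * product of the nonzero eigenvalues = 384 spanning trees.

[0, 2, 2, 2, 4, 4, 4, 6]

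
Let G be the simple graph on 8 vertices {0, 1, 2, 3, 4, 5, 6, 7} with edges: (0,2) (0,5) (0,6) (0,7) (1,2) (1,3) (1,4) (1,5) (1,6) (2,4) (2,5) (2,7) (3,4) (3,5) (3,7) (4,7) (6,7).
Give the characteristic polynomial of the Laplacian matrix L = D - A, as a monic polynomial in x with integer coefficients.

Each diagonal entry of L is the vertex degree and each off-diagonal entry is -1 where an edge is present, 0 otherwise; in the order [0, 1, 2, 3, 4, 5, 6, 7] the diagonal is [4, 5, 5, 4, 4, 4, 3, 5]. L has integer entries, so p(x) = det(xI - L) has integer coefficients. Expanding the determinant yields x^8 - 34x^7 + 487x^6 - 3806x^5 + 17512x^4 - 47396x^3 + 69800x^2 - 43104x. The constant term is 0 because L is singular (the all-ones vector lies in its kernel). By the matrix-tree theorem the graph has (1/8) * product of the nonzero eigenvalues = 5388 spanning trees. There is one zero in the spectrum, matching the 1 component.

x^8 - 34x^7 + 487x^6 - 3806x^5 + 17512x^4 - 47396x^3 + 69800x^2 - 43104x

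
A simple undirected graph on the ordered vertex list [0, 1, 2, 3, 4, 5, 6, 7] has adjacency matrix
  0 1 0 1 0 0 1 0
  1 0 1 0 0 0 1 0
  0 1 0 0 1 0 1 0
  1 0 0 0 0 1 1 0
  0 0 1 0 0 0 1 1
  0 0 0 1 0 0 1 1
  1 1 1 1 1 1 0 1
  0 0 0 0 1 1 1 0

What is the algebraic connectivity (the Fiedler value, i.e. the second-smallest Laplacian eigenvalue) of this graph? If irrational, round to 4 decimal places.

1.7530

Reading degrees in the order [0, 1, 2, 3, 4, 5, 6, 7] gives [3, 3, 3, 3, 3, 3, 7, 3]; set D = diag(3, 3, 3, 3, 3, 3, 7, 3) and form L = D - A. The sorted Laplacian eigenvalues are [0, 1.7530, 1.7530, 3.4450, 3.4450, 4.8019, 4.8019, 8]; the algebraic connectivity is the second entry, 1.7530. There is one zero in the spectrum, matching the 1 component.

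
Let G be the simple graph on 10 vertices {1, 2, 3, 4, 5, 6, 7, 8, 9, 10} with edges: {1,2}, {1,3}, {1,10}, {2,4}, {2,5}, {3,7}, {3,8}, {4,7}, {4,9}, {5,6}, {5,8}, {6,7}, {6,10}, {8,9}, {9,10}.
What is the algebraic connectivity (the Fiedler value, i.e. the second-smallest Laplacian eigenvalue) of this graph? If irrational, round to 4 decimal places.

With the vertex order [1, 2, 3, 4, 5, 6, 7, 8, 9, 10], the degrees are [3, 3, 3, 3, 3, 3, 3, 3, 3, 3], giving D = diag(3, 3, 3, 3, 3, 3, 3, 3, 3, 3) and L = D - A. The sorted Laplacian eigenvalues are [0, 2, 2, 2, 2, 2, 5, 5, 5, 5]; the algebraic connectivity is the second entry, 2. The eigenvalues sum to 30, which equals trace(L) = 2|E|.

2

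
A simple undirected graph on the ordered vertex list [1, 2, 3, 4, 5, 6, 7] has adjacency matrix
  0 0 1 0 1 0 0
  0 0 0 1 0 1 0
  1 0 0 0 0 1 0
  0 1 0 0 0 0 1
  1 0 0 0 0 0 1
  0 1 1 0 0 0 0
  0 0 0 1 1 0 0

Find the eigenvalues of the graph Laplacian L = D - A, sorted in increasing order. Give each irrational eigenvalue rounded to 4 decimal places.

[0, 0.7530, 0.7530, 2.4450, 2.4450, 3.8019, 3.8019]

Reading degrees in the order [1, 2, 3, 4, 5, 6, 7] gives [2, 2, 2, 2, 2, 2, 2]; set D = diag(2, 2, 2, 2, 2, 2, 2) and form L = D - A. Since every row of L sums to 0, the all-ones vector is in the kernel and 0 is an eigenvalue.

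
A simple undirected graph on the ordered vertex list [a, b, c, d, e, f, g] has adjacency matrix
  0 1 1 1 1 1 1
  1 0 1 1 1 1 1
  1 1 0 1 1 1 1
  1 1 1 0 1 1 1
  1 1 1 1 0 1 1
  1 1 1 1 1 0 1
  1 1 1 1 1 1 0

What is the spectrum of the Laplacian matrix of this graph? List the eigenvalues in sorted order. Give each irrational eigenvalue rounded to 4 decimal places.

Reading degrees in the order [a, b, c, d, e, f, g] gives [6, 6, 6, 6, 6, 6, 6]; set D = diag(6, 6, 6, 6, 6, 6, 6) and form L = D - A. Diagonalising L (or applying a numerical eigensolver to the 7x7 matrix) gives the spectrum above. The single zero eigenvalue shows the graph is connected. The largest eigenvalue, 7, is at most the vertex count 7. There is one zero in the spectrum, matching the 1 component.

[0, 7, 7, 7, 7, 7, 7]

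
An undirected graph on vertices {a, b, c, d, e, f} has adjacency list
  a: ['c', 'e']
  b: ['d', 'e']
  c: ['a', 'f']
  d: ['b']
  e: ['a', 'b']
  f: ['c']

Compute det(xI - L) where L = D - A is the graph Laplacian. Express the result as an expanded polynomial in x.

x^6 - 10x^5 + 36x^4 - 56x^3 + 35x^2 - 6x

Each diagonal entry of L is the vertex degree and each off-diagonal entry is -1 where an edge is present, 0 otherwise; in the order [a, b, c, d, e, f] the diagonal is [2, 2, 2, 1, 2, 1]. L has integer entries, so p(x) = det(xI - L) has integer coefficients. Expanding the determinant yields x^6 - 10x^5 + 36x^4 - 56x^3 + 35x^2 - 6x. Since p(0) = det(-L) = 0, x divides p(x). By the matrix-tree theorem the graph has (1/6) * product of the nonzero eigenvalues = 1 spanning tree.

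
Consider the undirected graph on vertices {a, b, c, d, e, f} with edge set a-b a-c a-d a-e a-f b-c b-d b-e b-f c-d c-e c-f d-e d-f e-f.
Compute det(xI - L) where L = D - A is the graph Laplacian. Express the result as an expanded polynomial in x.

With the vertex order [a, b, c, d, e, f], the degrees are [5, 5, 5, 5, 5, 5], giving D = diag(5, 5, 5, 5, 5, 5) and L = D - A. L has integer entries, so p(x) = det(xI - L) has integer coefficients. Expanding the determinant yields x^6 - 30x^5 + 360x^4 - 2160x^3 + 6480x^2 - 7776x. The constant term is 0 because L is singular (the all-ones vector lies in its kernel). The eigenvalues sum to 30, which equals trace(L) = 2|E|.

x^6 - 30x^5 + 360x^4 - 2160x^3 + 6480x^2 - 7776x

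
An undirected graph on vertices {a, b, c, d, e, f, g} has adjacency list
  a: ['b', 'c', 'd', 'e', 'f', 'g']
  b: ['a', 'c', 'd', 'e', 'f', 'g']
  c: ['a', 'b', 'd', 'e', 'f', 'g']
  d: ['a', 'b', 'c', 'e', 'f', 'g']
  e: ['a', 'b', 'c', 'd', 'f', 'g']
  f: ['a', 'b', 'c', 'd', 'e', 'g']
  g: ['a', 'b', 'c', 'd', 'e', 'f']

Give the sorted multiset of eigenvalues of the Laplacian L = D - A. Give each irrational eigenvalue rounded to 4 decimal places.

Each diagonal entry of L is the vertex degree and each off-diagonal entry is -1 where an edge is present, 0 otherwise; in the order [a, b, c, d, e, f, g] the diagonal is [6, 6, 6, 6, 6, 6, 6]. L is symmetric positive semidefinite, so every eigenvalue is real and nonnegative. By the matrix-tree theorem the graph has (1/7) * product of the nonzero eigenvalues = 16807 spanning trees.

[0, 7, 7, 7, 7, 7, 7]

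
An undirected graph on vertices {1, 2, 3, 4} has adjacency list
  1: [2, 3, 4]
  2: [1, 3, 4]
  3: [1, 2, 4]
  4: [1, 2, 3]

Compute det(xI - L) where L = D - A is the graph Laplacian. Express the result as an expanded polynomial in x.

With the vertex order [1, 2, 3, 4], the degrees are [3, 3, 3, 3], giving D = diag(3, 3, 3, 3) and L = D - A. Computing det(xI - L) by cofactor expansion (or equivalently via sum-over-permutations) gives x^4 - 12x^3 + 48x^2 - 64x. The constant term is 0 because L is singular (the all-ones vector lies in its kernel). The eigenvalues sum to 12, which equals trace(L) = 2|E|.

x^4 - 12x^3 + 48x^2 - 64x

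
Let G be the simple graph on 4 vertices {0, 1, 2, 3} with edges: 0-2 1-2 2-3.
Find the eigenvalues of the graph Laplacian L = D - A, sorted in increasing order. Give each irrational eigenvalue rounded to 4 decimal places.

[0, 1, 1, 4]

Each diagonal entry of L is the vertex degree and each off-diagonal entry is -1 where an edge is present, 0 otherwise; in the order [0, 1, 2, 3] the diagonal is [1, 1, 3, 1]. Diagonalising L (or applying a numerical eigensolver to the 4x4 matrix) gives the spectrum above. The single zero eigenvalue shows the graph is connected. There is one zero in the spectrum, matching the 1 component. The largest eigenvalue, 4, is at most the vertex count 4.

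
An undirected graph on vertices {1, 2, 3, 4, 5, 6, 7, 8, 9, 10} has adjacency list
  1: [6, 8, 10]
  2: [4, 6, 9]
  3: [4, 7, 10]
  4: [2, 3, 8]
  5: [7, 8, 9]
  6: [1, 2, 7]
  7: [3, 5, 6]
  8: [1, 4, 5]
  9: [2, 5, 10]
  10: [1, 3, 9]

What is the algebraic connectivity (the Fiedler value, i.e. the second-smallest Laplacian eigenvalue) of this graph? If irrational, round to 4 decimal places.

Reading degrees in the order [1, 2, 3, 4, 5, 6, 7, 8, 9, 10] gives [3, 3, 3, 3, 3, 3, 3, 3, 3, 3]; set D = diag(3, 3, 3, 3, 3, 3, 3, 3, 3, 3) and form L = D - A. Computing the eigenvalues of L and sorting gives [0, 2, 2, 2, 2, 2, 5, 5, 5, 5]. The Fiedler value lambda_2 = 2 is strictly positive, so the graph is connected. The largest eigenvalue, 5, is at most the vertex count 10.

2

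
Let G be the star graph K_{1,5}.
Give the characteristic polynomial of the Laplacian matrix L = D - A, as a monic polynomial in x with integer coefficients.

x^6 - 10x^5 + 30x^4 - 40x^3 + 25x^2 - 6x

The graph has 6 vertices and degree multiset [5, 1, 1, 1, 1, 1]; D is the diagonal matrix of degrees and L = D - A. Computing det(xI - L) by cofactor expansion (or equivalently via sum-over-permutations) gives x^6 - 10x^5 + 30x^4 - 40x^3 + 25x^2 - 6x. Since p(0) = det(-L) = 0, x divides p(x). By the matrix-tree theorem the graph has (1/6) * product of the nonzero eigenvalues = 1 spanning tree. The eigenvalues sum to 10, which equals trace(L) = 2|E|.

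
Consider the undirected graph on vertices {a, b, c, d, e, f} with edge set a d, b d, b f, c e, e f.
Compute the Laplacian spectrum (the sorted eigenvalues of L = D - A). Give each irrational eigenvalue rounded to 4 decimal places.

Each diagonal entry of L is the vertex degree and each off-diagonal entry is -1 where an edge is present, 0 otherwise; in the order [a, b, c, d, e, f] the diagonal is [1, 2, 1, 2, 2, 2]. The multiplicity of 0 as a Laplacian eigenvalue equals the number of connected components.

[0, 0.2679, 1, 2, 3, 3.7321]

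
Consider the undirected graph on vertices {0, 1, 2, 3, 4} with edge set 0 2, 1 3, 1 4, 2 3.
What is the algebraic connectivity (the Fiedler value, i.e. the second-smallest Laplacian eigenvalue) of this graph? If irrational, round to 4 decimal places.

0.3820

With the vertex order [0, 1, 2, 3, 4], the degrees are [1, 2, 2, 2, 1], giving D = diag(1, 2, 2, 2, 1) and L = D - A. Computing the eigenvalues of L and sorting gives [0, 0.3820, 1.3820, 2.6180, 3.6180]. The Fiedler value lambda_2 = 0.3820 is strictly positive, so the graph is connected. By the matrix-tree theorem the graph has (1/5) * product of the nonzero eigenvalues = 1 spanning tree.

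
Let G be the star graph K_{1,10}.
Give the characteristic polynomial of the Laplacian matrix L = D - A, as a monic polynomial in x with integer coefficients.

x^11 - 20x^10 + 135x^9 - 480x^8 + 1050x^7 - 1512x^6 + 1470x^5 - 960x^4 + 405x^3 - 100x^2 + 11x

The graph has 11 vertices and degree multiset [10, 1, 1, 1, 1, 1, 1, 1, 1, 1, 1]; D is the diagonal matrix of degrees and L = D - A. The eigenvalues of L are [0, 1, 1, 1, 1, 1, 1, 1, 1, 1, 11]; the characteristic polynomial is the product of (x - lambda_i), which multiplies out to x^11 - 20x^10 + 135x^9 - 480x^8 + 1050x^7 - 1512x^6 + 1470x^5 - 960x^4 + 405x^3 - 100x^2 + 11x. Since p(0) = det(-L) = 0, x divides p(x). The largest eigenvalue, 11, is at most the vertex count 11.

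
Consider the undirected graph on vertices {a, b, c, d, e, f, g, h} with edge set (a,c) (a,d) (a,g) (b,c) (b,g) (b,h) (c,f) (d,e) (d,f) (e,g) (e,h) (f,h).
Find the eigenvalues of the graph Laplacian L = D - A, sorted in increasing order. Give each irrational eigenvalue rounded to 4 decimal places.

[0, 2, 2, 2, 4, 4, 4, 6]

Reading degrees in the order [a, b, c, d, e, f, g, h] gives [3, 3, 3, 3, 3, 3, 3, 3]; set D = diag(3, 3, 3, 3, 3, 3, 3, 3) and form L = D - A. Since every row of L sums to 0, the all-ones vector is in the kernel and 0 is an eigenvalue.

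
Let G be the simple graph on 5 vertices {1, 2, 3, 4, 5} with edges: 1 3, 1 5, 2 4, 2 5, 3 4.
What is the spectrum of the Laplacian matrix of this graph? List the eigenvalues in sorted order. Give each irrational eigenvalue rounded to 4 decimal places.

[0, 1.3820, 1.3820, 3.6180, 3.6180]

With the vertex order [1, 2, 3, 4, 5], the degrees are [2, 2, 2, 2, 2], giving D = diag(2, 2, 2, 2, 2) and L = D - A. Since every row of L sums to 0, the all-ones vector is in the kernel and 0 is an eigenvalue. The single zero eigenvalue shows the graph is connected. By the matrix-tree theorem the graph has (1/5) * product of the nonzero eigenvalues = 5 spanning trees. The largest eigenvalue, 3.6180, is at most the vertex count 5.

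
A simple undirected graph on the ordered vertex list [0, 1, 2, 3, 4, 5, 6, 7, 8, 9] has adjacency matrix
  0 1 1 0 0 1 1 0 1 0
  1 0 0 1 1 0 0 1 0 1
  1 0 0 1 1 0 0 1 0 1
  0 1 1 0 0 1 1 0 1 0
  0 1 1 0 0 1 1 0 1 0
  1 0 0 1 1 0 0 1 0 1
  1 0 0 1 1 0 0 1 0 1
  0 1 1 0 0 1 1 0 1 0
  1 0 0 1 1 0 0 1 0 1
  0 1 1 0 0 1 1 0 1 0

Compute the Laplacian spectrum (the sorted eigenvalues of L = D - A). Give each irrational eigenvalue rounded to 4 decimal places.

[0, 5, 5, 5, 5, 5, 5, 5, 5, 10]

With the vertex order [0, 1, 2, 3, 4, 5, 6, 7, 8, 9], the degrees are [5, 5, 5, 5, 5, 5, 5, 5, 5, 5], giving D = diag(5, 5, 5, 5, 5, 5, 5, 5, 5, 5) and L = D - A. Since every row of L sums to 0, the all-ones vector is in the kernel and 0 is an eigenvalue. The single zero eigenvalue shows the graph is connected. The largest eigenvalue, 10, is at most the vertex count 10. The eigenvalues sum to 50, which equals trace(L) = 2|E|.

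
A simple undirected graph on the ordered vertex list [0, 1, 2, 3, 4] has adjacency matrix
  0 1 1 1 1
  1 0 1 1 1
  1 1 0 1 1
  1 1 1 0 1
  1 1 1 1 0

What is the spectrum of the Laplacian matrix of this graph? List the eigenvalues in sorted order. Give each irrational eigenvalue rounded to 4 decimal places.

Reading degrees in the order [0, 1, 2, 3, 4] gives [4, 4, 4, 4, 4]; set D = diag(4, 4, 4, 4, 4) and form L = D - A. L is symmetric positive semidefinite, so every eigenvalue is real and nonnegative. The single zero eigenvalue shows the graph is connected. By the matrix-tree theorem the graph has (1/5) * product of the nonzero eigenvalues = 125 spanning trees.

[0, 5, 5, 5, 5]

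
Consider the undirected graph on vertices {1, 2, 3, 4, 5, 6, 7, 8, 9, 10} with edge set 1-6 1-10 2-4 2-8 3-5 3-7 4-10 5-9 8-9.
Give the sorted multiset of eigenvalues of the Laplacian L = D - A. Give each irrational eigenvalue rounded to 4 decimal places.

[0, 0.0979, 0.3820, 0.8244, 1.3820, 2, 2.6180, 3.1756, 3.6180, 3.9021]

Reading degrees in the order [1, 2, 3, 4, 5, 6, 7, 8, 9, 10] gives [2, 2, 2, 2, 2, 1, 1, 2, 2, 2]; set D = diag(2, 2, 2, 2, 2, 1, 1, 2, 2, 2) and form L = D - A. Diagonalising L (or applying a numerical eigensolver to the 10x10 matrix) gives the spectrum above.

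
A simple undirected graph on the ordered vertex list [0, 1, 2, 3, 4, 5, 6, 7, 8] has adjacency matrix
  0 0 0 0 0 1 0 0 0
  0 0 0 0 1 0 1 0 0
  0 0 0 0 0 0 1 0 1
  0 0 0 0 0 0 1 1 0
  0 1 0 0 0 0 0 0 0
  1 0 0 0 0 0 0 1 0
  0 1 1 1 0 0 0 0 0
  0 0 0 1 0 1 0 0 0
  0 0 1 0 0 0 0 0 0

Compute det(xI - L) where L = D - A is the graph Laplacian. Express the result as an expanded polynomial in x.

With the vertex order [0, 1, 2, 3, 4, 5, 6, 7, 8], the degrees are [1, 2, 2, 2, 1, 2, 3, 2, 1], giving D = diag(1, 2, 2, 2, 1, 2, 3, 2, 1) and L = D - A. L has integer entries, so p(x) = det(xI - L) has integer coefficients. Expanding the determinant yields x^9 - 16x^8 + 104x^7 - 354x^6 + 677x^5 - 724x^4 + 406x^3 - 104x^2 + 9x. Since p(0) = det(-L) = 0, x divides p(x). There is one zero in the spectrum, matching the 1 component.

x^9 - 16x^8 + 104x^7 - 354x^6 + 677x^5 - 724x^4 + 406x^3 - 104x^2 + 9x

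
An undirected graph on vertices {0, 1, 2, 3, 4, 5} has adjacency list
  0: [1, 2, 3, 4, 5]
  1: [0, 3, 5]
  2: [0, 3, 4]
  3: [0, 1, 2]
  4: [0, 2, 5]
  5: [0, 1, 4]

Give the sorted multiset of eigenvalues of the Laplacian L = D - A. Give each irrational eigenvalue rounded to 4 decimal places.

Each diagonal entry of L is the vertex degree and each off-diagonal entry is -1 where an edge is present, 0 otherwise; in the order [0, 1, 2, 3, 4, 5] the diagonal is [5, 3, 3, 3, 3, 3]. The multiplicity of 0 as a Laplacian eigenvalue equals the number of connected components. The largest eigenvalue, 6, is at most the vertex count 6.

[0, 2.3820, 2.3820, 4.6180, 4.6180, 6]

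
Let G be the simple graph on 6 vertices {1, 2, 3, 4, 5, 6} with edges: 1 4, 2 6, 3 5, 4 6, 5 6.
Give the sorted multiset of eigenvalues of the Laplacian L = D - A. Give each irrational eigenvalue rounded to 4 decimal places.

[0, 0.3820, 0.6972, 2, 2.6180, 4.3028]

With the vertex order [1, 2, 3, 4, 5, 6], the degrees are [1, 1, 1, 2, 2, 3], giving D = diag(1, 1, 1, 2, 2, 3) and L = D - A. The multiplicity of 0 as a Laplacian eigenvalue equals the number of connected components. The largest eigenvalue, 4.3028, is at most the vertex count 6. The eigenvalues sum to 10, which equals trace(L) = 2|E|.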